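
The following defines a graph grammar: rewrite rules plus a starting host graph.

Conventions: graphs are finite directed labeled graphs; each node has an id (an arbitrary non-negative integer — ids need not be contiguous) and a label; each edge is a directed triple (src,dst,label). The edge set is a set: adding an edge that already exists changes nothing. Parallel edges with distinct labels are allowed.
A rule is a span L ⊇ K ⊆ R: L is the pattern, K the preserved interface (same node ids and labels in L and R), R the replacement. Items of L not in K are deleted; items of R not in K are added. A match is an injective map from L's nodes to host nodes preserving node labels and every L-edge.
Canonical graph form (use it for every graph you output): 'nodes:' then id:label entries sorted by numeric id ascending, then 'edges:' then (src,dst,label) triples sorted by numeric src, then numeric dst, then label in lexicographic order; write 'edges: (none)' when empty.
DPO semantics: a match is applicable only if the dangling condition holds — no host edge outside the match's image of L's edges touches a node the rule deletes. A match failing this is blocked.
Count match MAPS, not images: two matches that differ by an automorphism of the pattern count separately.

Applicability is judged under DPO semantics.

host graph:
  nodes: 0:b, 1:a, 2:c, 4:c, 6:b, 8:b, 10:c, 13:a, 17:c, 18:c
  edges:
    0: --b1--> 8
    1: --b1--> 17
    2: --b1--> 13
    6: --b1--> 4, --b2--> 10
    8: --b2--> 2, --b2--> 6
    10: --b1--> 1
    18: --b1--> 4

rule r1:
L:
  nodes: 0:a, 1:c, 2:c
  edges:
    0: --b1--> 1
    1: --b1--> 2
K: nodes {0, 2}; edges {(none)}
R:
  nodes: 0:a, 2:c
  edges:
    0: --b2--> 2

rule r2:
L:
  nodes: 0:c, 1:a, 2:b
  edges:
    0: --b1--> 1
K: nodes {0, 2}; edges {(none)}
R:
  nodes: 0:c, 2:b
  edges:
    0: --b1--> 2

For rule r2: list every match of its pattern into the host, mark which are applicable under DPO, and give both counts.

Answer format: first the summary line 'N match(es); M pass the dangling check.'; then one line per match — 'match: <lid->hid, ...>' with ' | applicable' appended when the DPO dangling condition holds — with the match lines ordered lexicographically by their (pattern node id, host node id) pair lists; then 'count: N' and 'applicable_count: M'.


6 match(es); 3 pass the dangling check.
match: 0->2, 1->13, 2->0 | applicable
match: 0->2, 1->13, 2->6 | applicable
match: 0->2, 1->13, 2->8 | applicable
match: 0->10, 1->1, 2->0
match: 0->10, 1->1, 2->6
match: 0->10, 1->1, 2->8
count: 6
applicable_count: 3


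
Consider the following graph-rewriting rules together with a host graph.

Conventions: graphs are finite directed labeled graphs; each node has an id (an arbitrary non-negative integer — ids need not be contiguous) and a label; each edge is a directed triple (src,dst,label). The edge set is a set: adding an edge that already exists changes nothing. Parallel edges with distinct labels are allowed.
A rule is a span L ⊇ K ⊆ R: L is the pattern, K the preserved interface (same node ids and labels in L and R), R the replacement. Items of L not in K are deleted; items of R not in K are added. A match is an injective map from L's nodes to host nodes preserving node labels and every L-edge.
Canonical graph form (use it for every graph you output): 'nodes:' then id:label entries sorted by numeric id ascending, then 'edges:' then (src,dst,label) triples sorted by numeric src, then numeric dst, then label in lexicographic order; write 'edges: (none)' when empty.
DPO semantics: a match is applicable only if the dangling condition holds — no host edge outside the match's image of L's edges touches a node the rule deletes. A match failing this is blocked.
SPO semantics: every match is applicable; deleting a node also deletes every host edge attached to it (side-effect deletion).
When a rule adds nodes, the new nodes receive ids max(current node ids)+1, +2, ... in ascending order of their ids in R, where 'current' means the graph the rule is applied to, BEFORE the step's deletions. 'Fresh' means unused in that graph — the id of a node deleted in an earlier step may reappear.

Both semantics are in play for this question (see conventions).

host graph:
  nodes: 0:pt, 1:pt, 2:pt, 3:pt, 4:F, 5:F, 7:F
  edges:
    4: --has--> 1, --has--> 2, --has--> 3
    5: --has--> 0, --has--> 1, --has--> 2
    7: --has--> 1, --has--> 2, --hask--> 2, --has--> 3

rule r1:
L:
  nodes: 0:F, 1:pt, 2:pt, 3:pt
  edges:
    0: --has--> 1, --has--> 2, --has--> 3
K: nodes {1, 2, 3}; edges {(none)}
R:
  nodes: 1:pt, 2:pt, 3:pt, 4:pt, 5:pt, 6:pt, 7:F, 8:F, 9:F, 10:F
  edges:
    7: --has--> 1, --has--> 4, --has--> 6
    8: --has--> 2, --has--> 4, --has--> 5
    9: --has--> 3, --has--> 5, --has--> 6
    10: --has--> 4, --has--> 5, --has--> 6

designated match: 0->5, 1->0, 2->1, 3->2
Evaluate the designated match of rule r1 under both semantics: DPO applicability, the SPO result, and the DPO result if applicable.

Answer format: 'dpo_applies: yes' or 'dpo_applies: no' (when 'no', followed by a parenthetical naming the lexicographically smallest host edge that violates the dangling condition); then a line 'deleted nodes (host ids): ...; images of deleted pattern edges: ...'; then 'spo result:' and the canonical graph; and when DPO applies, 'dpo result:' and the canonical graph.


dpo_applies: yes
deleted nodes (host ids): 5; images of deleted pattern edges: (5,0,has); (5,1,has); (5,2,has)
spo result:
nodes: 0:pt, 1:pt, 2:pt, 3:pt, 4:F, 7:F, 8:pt, 9:pt, 10:pt, 11:F, 12:F, 13:F, 14:F
edges: (4,1,has); (4,2,has); (4,3,has); (7,1,has); (7,2,has); (7,2,hask); (7,3,has); (11,0,has); (11,8,has); (11,10,has); (12,1,has); (12,8,has); (12,9,has); (13,2,has); (13,9,has); (13,10,has); (14,8,has); (14,9,has); (14,10,has)
dpo result:
nodes: 0:pt, 1:pt, 2:pt, 3:pt, 4:F, 7:F, 8:pt, 9:pt, 10:pt, 11:F, 12:F, 13:F, 14:F
edges: (4,1,has); (4,2,has); (4,3,has); (7,1,has); (7,2,has); (7,2,hask); (7,3,has); (11,0,has); (11,8,has); (11,10,has); (12,1,has); (12,8,has); (12,9,has); (13,2,has); (13,9,has); (13,10,has); (14,8,has); (14,9,has); (14,10,has)


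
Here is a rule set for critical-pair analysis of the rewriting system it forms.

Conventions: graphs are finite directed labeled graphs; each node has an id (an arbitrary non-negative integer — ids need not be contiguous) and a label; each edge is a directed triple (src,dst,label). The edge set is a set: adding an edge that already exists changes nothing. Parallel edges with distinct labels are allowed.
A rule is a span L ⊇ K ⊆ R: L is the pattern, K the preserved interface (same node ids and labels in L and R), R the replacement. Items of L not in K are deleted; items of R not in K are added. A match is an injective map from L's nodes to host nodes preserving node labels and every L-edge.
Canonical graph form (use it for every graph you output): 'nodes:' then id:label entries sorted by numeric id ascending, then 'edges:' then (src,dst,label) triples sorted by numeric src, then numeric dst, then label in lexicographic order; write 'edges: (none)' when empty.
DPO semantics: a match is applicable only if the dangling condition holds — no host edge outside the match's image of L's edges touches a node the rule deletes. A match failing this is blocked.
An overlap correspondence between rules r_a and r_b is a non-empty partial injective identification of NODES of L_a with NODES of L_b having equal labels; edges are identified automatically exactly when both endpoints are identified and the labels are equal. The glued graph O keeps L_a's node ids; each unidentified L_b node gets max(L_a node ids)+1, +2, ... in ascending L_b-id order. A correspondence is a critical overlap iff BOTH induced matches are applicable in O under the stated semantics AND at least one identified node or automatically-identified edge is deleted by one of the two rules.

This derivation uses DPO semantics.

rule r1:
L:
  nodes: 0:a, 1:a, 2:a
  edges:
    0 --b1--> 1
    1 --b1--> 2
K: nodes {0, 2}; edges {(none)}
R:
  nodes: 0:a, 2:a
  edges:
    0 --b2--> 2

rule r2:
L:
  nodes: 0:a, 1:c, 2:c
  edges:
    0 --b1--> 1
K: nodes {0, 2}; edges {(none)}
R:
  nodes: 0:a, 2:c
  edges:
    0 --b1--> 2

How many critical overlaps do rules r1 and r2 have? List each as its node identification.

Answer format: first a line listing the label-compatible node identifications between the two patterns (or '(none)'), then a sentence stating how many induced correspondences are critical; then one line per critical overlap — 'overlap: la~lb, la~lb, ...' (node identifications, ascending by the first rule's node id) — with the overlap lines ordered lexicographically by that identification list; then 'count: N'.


label-compatible node identifications between L(r1) and L(r2): 0~0, 1~0, 2~0
0 of the induced correspondences are critical overlaps of r1 and r2.
count: 0


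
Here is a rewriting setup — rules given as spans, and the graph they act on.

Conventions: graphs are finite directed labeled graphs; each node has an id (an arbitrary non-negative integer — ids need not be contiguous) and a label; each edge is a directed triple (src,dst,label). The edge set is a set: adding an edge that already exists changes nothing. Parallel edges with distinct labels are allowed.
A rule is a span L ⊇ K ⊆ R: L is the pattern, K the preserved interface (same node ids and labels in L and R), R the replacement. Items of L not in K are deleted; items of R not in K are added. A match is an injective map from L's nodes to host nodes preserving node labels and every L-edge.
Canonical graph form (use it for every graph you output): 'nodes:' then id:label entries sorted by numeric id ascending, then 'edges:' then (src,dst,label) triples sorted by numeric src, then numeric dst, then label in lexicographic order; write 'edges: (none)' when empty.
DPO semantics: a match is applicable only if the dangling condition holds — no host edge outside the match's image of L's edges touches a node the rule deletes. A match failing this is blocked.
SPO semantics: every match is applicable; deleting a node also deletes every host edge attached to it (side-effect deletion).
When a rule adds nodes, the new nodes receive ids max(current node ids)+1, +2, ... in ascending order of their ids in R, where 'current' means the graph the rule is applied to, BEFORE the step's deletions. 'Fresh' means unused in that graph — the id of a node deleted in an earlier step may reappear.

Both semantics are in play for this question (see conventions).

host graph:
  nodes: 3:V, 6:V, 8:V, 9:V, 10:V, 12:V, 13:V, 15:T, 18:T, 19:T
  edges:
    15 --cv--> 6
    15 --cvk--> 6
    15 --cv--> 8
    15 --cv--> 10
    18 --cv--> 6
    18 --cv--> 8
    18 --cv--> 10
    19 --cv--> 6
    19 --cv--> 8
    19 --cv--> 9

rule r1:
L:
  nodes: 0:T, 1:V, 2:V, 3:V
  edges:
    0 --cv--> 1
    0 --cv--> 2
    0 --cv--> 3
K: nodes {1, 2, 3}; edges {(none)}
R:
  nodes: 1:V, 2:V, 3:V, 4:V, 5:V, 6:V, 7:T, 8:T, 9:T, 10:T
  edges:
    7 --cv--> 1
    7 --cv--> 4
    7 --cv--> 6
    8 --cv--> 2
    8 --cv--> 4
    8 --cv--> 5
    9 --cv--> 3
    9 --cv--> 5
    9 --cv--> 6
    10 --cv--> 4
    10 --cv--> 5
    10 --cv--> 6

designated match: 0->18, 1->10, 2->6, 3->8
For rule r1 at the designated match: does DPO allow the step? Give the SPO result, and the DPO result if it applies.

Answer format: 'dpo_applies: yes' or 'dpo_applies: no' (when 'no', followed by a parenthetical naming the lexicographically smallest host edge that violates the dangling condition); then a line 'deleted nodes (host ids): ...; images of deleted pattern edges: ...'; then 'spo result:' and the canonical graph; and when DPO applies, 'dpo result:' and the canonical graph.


dpo_applies: yes
deleted nodes (host ids): 18; images of deleted pattern edges: (18,6,cv); (18,8,cv); (18,10,cv)
spo result:
nodes: 3:V, 6:V, 8:V, 9:V, 10:V, 12:V, 13:V, 15:T, 19:T, 20:V, 21:V, 22:V, 23:T, 24:T, 25:T, 26:T
edges: (15,6,cv); (15,6,cvk); (15,8,cv); (15,10,cv); (19,6,cv); (19,8,cv); (19,9,cv); (23,10,cv); (23,20,cv); (23,22,cv); (24,6,cv); (24,20,cv); (24,21,cv); (25,8,cv); (25,21,cv); (25,22,cv); (26,20,cv); (26,21,cv); (26,22,cv)
dpo result:
nodes: 3:V, 6:V, 8:V, 9:V, 10:V, 12:V, 13:V, 15:T, 19:T, 20:V, 21:V, 22:V, 23:T, 24:T, 25:T, 26:T
edges: (15,6,cv); (15,6,cvk); (15,8,cv); (15,10,cv); (19,6,cv); (19,8,cv); (19,9,cv); (23,10,cv); (23,20,cv); (23,22,cv); (24,6,cv); (24,20,cv); (24,21,cv); (25,8,cv); (25,21,cv); (25,22,cv); (26,20,cv); (26,21,cv); (26,22,cv)


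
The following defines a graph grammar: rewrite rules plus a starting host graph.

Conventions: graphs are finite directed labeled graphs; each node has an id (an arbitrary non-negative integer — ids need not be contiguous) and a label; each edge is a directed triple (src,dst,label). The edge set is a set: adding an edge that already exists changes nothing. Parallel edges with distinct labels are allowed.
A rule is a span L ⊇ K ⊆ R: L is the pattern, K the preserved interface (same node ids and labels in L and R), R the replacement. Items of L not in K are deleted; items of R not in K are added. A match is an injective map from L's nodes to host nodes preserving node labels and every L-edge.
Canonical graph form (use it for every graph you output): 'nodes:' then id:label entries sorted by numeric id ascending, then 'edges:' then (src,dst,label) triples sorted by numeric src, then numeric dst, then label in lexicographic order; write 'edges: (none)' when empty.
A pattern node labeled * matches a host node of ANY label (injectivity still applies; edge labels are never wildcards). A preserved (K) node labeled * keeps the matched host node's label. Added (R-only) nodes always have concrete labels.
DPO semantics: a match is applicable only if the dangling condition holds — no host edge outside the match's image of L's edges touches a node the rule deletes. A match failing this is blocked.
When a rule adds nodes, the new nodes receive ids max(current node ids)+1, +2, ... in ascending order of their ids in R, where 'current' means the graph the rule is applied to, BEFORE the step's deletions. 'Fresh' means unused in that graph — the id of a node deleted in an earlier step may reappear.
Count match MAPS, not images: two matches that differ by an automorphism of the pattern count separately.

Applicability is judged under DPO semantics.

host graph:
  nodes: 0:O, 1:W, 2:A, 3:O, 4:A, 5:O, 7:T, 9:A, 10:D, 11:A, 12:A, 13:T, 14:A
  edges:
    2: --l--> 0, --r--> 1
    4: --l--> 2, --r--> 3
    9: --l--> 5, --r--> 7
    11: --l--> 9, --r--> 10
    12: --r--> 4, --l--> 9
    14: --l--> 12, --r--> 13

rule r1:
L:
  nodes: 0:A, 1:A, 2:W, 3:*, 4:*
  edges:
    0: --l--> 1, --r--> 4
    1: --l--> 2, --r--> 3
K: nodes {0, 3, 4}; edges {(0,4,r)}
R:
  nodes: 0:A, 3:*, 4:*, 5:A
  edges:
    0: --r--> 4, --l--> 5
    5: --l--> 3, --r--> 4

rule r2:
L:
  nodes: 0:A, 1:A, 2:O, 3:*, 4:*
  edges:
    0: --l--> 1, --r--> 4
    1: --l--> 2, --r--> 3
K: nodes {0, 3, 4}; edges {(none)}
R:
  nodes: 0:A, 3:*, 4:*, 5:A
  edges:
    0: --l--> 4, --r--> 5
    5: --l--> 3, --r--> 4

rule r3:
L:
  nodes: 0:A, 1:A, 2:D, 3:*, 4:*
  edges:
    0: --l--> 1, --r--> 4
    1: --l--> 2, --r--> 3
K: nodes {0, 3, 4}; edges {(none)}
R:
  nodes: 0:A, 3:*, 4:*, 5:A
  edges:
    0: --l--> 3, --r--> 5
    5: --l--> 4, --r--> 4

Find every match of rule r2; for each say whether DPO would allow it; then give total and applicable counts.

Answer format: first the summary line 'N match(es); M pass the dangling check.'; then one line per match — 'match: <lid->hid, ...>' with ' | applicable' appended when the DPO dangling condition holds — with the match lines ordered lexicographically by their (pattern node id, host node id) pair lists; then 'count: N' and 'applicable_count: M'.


3 match(es); 1 pass the dangling check.
match: 0->4, 1->2, 2->0, 3->1, 4->3 | applicable
match: 0->11, 1->9, 2->5, 3->7, 4->10
match: 0->12, 1->9, 2->5, 3->7, 4->4
count: 3
applicable_count: 1


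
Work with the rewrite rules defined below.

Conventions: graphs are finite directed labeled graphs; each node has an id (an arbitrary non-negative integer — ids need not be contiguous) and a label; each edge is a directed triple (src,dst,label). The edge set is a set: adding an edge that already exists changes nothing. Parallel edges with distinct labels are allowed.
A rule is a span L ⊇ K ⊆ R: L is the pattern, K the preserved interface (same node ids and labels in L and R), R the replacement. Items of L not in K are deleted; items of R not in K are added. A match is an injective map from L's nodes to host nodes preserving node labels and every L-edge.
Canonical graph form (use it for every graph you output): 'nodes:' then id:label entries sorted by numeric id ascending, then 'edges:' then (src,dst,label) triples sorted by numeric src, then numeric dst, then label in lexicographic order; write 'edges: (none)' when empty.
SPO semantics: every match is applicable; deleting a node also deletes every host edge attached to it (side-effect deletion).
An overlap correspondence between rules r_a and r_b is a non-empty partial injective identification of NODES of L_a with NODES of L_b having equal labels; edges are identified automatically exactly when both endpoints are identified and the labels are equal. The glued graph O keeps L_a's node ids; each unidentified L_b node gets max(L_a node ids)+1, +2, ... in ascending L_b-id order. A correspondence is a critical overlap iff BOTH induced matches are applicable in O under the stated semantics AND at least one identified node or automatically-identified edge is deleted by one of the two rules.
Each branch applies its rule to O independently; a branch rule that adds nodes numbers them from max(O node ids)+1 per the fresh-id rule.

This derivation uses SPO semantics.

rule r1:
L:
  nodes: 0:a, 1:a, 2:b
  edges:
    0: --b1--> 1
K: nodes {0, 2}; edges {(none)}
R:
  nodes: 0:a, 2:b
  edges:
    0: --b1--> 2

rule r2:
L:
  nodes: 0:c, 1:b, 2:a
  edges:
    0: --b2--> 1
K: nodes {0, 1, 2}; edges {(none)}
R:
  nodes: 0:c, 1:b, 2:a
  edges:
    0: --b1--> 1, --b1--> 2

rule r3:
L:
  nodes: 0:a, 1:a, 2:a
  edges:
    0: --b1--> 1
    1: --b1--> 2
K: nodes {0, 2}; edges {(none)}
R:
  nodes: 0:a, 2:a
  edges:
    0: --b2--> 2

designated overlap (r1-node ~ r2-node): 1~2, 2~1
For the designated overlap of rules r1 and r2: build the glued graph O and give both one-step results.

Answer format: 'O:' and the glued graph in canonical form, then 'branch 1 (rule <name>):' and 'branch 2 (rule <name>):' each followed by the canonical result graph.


O:
nodes: 0:a, 1:a, 2:b, 3:c
edges: (0,1,b1); (3,2,b2)
branch 1 (rule r1):
nodes: 0:a, 2:b, 3:c
edges: (0,2,b1); (3,2,b2)
branch 2 (rule r2):
nodes: 0:a, 1:a, 2:b, 3:c
edges: (0,1,b1); (3,1,b1); (3,2,b1)


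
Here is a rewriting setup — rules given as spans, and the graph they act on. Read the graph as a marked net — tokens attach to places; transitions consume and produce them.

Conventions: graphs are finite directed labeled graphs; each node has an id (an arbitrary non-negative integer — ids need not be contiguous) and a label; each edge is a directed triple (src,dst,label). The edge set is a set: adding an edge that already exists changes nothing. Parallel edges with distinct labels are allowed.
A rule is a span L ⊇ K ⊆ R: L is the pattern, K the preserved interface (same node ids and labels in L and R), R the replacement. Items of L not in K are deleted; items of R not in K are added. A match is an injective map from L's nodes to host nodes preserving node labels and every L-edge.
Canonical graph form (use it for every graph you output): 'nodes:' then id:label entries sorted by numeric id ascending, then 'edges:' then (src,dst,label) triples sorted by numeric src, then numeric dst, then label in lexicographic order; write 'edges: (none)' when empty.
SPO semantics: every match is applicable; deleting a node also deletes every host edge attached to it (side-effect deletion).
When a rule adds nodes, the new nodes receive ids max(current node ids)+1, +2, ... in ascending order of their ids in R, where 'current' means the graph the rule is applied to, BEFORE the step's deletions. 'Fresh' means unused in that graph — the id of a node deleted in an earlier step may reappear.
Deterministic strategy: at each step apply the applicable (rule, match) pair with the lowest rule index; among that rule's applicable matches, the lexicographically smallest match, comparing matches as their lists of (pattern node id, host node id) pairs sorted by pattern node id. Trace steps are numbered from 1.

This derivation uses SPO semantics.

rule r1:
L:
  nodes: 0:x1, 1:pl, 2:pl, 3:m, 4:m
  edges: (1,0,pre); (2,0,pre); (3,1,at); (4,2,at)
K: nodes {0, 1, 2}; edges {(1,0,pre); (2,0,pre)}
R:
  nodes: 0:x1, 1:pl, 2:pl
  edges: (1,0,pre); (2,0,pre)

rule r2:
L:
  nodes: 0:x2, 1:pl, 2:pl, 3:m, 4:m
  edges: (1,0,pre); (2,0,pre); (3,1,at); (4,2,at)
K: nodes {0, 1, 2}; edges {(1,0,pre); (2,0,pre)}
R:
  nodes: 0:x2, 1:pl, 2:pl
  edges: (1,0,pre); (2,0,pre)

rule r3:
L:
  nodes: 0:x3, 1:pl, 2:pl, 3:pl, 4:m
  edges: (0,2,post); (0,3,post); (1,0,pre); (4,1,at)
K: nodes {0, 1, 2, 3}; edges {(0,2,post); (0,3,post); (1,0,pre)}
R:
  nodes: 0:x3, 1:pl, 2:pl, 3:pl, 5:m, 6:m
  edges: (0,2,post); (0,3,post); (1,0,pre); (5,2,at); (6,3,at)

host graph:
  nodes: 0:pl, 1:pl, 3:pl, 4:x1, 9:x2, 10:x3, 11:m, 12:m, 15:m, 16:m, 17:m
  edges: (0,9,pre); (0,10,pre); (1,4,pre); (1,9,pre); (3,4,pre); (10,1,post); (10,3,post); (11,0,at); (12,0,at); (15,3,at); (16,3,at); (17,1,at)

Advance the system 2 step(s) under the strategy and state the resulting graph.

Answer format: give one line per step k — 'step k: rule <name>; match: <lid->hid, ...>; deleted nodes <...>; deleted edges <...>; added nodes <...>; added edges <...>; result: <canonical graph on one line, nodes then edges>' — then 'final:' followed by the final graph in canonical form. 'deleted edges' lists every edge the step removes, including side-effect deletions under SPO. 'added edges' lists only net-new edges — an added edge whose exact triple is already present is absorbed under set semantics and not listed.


step 1: rule r1; match: 0->4, 1->1, 2->3, 3->17, 4->15; deleted nodes 15, 17; deleted edges (15,3,at); (17,1,at); added nodes (none); added edges (none); result: nodes: 0:pl, 1:pl, 3:pl, 4:x1, 9:x2, 10:x3, 11:m, 12:m, 16:m edges: (0,9,pre); (0,10,pre); (1,4,pre); (1,9,pre); (3,4,pre); (10,1,post); (10,3,post); (11,0,at); (12,0,at); (16,3,at)
step 2: rule r3; match: 0->10, 1->0, 2->1, 3->3, 4->11; deleted nodes 11; deleted edges (11,0,at); added nodes 17, 18; added edges (17,1,at); (18,3,at); result: nodes: 0:pl, 1:pl, 3:pl, 4:x1, 9:x2, 10:x3, 12:m, 16:m, 17:m, 18:m edges: (0,9,pre); (0,10,pre); (1,4,pre); (1,9,pre); (3,4,pre); (10,1,post); (10,3,post); (12,0,at); (16,3,at); (17,1,at); (18,3,at)
final:
nodes: 0:pl, 1:pl, 3:pl, 4:x1, 9:x2, 10:x3, 12:m, 16:m, 17:m, 18:m
edges: (0,9,pre); (0,10,pre); (1,4,pre); (1,9,pre); (3,4,pre); (10,1,post); (10,3,post); (12,0,at); (16,3,at); (17,1,at); (18,3,at)


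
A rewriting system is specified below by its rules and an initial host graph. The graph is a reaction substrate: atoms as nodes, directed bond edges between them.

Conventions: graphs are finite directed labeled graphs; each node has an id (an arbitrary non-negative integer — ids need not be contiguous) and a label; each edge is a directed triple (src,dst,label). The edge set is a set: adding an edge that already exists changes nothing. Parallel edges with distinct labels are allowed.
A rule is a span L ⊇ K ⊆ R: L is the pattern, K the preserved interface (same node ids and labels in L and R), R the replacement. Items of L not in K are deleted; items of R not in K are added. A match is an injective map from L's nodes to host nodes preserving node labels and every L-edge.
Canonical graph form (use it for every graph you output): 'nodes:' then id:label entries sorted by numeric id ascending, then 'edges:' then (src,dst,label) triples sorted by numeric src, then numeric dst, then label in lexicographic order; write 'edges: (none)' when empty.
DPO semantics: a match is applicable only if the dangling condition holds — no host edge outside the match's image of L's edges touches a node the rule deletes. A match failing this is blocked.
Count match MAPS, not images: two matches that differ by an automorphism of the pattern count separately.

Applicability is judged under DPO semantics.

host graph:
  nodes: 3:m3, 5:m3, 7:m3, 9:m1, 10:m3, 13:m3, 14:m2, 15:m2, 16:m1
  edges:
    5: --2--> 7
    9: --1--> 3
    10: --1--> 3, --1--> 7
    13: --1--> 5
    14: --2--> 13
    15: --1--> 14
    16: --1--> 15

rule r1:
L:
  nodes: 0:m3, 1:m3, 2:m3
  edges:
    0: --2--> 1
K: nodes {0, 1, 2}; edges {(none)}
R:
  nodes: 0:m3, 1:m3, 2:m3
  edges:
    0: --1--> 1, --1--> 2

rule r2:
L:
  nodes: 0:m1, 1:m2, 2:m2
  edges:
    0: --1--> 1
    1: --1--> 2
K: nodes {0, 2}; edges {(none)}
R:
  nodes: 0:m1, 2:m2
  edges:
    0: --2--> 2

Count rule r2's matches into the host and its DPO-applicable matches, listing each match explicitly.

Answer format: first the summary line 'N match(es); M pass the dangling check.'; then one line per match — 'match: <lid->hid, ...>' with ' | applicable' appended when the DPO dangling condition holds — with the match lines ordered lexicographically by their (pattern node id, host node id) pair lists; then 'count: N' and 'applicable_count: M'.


1 match(es); 1 pass the dangling check.
match: 0->16, 1->15, 2->14 | applicable
count: 1
applicable_count: 1


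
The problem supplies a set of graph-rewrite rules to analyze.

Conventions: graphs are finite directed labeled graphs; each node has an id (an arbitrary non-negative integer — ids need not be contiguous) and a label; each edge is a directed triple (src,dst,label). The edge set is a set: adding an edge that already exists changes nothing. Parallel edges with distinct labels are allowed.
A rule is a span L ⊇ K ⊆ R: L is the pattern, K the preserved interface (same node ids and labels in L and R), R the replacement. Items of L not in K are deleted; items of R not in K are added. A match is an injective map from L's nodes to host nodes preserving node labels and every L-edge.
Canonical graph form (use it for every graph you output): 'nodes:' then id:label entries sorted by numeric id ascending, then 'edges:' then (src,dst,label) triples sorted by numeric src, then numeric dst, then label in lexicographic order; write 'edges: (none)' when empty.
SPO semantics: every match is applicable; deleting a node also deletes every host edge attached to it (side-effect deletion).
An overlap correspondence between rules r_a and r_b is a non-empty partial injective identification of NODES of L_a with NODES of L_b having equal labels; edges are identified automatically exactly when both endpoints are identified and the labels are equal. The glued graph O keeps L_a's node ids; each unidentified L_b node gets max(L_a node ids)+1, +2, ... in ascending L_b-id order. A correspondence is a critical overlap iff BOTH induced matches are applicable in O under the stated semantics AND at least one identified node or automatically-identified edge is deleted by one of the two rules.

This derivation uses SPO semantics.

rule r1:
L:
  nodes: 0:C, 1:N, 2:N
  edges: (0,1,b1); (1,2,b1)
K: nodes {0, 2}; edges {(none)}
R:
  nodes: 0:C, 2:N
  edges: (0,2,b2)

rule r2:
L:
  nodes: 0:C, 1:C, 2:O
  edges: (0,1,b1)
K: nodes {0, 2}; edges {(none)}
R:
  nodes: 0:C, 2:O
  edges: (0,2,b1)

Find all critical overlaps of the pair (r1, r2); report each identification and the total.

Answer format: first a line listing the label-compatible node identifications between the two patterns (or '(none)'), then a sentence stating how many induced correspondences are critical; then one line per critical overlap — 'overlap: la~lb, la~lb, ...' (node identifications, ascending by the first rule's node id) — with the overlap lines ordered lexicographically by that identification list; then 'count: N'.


label-compatible node identifications between L(r1) and L(r2): 0~0, 0~1
1 of the induced correspondences is a critical overlap of r1 and r2.
overlap: 0~1
count: 1


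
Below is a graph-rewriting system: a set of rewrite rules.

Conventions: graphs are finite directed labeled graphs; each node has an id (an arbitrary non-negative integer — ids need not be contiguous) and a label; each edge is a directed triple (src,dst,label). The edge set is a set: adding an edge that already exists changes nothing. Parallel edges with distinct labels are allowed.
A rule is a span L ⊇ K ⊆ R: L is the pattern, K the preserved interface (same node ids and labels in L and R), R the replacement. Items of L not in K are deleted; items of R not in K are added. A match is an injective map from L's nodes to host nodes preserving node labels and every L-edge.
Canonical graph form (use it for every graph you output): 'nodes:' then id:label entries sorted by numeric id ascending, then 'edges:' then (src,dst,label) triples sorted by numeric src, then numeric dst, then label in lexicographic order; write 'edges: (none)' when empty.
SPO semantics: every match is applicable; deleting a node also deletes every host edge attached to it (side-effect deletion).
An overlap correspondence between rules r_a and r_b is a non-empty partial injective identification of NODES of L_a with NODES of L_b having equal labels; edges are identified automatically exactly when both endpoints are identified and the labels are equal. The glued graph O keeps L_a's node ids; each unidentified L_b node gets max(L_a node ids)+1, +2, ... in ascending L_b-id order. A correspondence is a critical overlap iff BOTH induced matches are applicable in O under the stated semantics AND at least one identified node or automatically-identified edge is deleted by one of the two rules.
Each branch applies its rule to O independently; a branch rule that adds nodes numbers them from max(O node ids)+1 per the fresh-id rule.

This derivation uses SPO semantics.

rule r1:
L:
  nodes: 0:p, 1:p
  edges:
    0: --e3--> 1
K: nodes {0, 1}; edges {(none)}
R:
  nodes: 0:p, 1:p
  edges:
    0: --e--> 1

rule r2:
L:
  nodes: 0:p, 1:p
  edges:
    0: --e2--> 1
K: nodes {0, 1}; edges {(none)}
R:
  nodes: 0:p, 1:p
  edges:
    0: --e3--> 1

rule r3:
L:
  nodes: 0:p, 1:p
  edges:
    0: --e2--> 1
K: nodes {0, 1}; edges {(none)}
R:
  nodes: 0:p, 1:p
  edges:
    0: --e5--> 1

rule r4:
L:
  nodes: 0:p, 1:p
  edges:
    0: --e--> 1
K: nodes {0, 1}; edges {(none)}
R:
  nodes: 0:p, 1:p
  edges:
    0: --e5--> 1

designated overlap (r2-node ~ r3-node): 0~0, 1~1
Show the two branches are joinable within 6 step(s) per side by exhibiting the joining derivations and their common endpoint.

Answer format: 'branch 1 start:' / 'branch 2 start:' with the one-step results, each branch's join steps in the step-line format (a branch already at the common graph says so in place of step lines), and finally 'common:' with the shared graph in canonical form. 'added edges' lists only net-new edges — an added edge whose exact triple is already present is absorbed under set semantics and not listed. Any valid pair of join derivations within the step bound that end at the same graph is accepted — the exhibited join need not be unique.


branch 1 start:
nodes: 0:p, 1:p
edges: (0,1,e3)
branch 2 start:
nodes: 0:p, 1:p
edges: (0,1,e5)
branch 1 step 1: rule r1; match: 0->0, 1->1; deleted nodes (none); deleted edges (0,1,e3); added nodes (none); added edges (0,1,e); result: nodes: 0:p, 1:p edges: (0,1,e)
branch 1 step 2: rule r4; match: 0->0, 1->1; deleted nodes (none); deleted edges (0,1,e); added nodes (none); added edges (0,1,e5); result: nodes: 0:p, 1:p edges: (0,1,e5)
branch 2: already at the common graph (0 steps)
common:
nodes: 0:p, 1:p
edges: (0,1,e5)


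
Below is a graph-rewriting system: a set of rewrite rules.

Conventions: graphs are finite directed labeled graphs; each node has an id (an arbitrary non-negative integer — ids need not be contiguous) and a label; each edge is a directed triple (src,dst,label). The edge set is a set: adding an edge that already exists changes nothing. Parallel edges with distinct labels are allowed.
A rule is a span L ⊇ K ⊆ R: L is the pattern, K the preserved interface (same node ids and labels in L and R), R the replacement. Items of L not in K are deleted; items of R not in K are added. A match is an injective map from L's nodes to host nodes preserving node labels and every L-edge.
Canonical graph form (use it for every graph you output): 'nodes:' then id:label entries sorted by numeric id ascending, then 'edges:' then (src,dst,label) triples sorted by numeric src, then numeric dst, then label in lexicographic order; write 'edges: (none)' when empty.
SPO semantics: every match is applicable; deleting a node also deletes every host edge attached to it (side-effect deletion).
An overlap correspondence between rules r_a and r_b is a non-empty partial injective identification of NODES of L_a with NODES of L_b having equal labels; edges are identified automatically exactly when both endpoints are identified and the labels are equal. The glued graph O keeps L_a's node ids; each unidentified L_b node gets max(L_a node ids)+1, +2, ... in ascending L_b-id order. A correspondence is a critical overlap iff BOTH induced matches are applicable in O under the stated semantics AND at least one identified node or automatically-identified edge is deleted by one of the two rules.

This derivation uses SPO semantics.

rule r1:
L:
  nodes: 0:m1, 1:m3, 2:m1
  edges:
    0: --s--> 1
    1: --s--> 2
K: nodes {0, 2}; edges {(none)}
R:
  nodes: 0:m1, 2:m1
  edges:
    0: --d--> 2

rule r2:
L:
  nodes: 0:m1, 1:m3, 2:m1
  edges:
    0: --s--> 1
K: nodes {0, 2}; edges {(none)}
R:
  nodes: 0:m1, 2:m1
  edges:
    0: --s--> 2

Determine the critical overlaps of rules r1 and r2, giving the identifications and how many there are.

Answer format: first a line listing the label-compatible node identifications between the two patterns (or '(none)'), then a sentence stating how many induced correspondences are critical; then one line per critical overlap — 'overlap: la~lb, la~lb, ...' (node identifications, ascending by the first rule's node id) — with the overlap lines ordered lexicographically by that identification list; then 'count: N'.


label-compatible node identifications between L(r1) and L(r2): 0~0, 0~2, 1~1, 2~0, 2~2
7 of the induced correspondences are critical overlaps of r1 and r2.
overlap: 0~0, 1~1
overlap: 0~0, 1~1, 2~2
overlap: 0~2, 1~1
overlap: 0~2, 1~1, 2~0
overlap: 1~1
overlap: 1~1, 2~0
overlap: 1~1, 2~2
count: 7


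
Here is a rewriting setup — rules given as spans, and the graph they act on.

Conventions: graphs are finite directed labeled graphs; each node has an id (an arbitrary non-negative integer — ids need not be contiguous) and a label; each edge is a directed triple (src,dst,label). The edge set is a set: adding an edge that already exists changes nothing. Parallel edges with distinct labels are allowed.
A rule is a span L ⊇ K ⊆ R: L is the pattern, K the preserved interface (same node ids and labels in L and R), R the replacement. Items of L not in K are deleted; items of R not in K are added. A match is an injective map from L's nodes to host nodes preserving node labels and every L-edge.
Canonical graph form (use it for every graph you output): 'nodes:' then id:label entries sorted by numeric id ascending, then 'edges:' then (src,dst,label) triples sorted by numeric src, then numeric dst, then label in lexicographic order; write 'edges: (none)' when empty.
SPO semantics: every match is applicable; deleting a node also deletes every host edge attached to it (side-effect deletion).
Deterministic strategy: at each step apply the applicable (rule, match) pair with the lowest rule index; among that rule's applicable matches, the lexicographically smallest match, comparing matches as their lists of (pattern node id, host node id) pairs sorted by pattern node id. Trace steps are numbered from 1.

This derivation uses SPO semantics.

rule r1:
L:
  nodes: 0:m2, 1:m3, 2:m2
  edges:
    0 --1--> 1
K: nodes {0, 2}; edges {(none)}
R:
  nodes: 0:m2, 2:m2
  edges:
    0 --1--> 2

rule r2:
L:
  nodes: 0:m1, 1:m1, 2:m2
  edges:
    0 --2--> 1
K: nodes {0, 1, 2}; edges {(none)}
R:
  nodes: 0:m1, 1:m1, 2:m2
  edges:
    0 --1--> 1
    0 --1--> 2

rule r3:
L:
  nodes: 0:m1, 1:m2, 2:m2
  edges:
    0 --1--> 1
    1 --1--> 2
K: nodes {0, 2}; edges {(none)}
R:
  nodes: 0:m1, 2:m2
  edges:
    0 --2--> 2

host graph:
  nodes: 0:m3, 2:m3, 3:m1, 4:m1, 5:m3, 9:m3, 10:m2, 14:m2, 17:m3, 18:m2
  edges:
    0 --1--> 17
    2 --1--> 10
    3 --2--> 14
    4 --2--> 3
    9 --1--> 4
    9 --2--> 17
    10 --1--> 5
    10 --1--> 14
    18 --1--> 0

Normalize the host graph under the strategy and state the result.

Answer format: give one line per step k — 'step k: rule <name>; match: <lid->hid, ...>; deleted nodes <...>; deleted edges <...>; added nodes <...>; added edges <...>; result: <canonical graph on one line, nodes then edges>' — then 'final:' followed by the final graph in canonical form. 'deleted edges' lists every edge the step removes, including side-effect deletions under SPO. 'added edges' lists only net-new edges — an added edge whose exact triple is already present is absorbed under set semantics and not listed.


step 1: rule r1; match: 0->10, 1->5, 2->14; deleted nodes 5; deleted edges (10,5,1); added nodes (none); added edges (none); result: nodes: 0:m3, 2:m3, 3:m1, 4:m1, 9:m3, 10:m2, 14:m2, 17:m3, 18:m2 edges: (0,17,1); (2,10,1); (3,14,2); (4,3,2); (9,4,1); (9,17,2); (10,14,1); (18,0,1)
step 2: rule r1; match: 0->18, 1->0, 2->10; deleted nodes 0; deleted edges (0,17,1); (18,0,1); added nodes (none); added edges (18,10,1); result: nodes: 2:m3, 3:m1, 4:m1, 9:m3, 10:m2, 14:m2, 17:m3, 18:m2 edges: (2,10,1); (3,14,2); (4,3,2); (9,4,1); (9,17,2); (10,14,1); (18,10,1)
step 3: rule r2; match: 0->4, 1->3, 2->10; deleted nodes (none); deleted edges (4,3,2); added nodes (none); added edges (4,3,1); (4,10,1); result: nodes: 2:m3, 3:m1, 4:m1, 9:m3, 10:m2, 14:m2, 17:m3, 18:m2 edges: (2,10,1); (3,14,2); (4,3,1); (4,10,1); (9,4,1); (9,17,2); (10,14,1); (18,10,1)
step 4: rule r3; match: 0->4, 1->10, 2->14; deleted nodes 10; deleted edges (2,10,1); (4,10,1); (10,14,1); (18,10,1); added nodes (none); added edges (4,14,2); result: nodes: 2:m3, 3:m1, 4:m1, 9:m3, 14:m2, 17:m3, 18:m2 edges: (3,14,2); (4,3,1); (4,14,2); (9,4,1); (9,17,2)
final:
nodes: 2:m3, 3:m1, 4:m1, 9:m3, 14:m2, 17:m3, 18:m2
edges: (3,14,2); (4,3,1); (4,14,2); (9,4,1); (9,17,2)


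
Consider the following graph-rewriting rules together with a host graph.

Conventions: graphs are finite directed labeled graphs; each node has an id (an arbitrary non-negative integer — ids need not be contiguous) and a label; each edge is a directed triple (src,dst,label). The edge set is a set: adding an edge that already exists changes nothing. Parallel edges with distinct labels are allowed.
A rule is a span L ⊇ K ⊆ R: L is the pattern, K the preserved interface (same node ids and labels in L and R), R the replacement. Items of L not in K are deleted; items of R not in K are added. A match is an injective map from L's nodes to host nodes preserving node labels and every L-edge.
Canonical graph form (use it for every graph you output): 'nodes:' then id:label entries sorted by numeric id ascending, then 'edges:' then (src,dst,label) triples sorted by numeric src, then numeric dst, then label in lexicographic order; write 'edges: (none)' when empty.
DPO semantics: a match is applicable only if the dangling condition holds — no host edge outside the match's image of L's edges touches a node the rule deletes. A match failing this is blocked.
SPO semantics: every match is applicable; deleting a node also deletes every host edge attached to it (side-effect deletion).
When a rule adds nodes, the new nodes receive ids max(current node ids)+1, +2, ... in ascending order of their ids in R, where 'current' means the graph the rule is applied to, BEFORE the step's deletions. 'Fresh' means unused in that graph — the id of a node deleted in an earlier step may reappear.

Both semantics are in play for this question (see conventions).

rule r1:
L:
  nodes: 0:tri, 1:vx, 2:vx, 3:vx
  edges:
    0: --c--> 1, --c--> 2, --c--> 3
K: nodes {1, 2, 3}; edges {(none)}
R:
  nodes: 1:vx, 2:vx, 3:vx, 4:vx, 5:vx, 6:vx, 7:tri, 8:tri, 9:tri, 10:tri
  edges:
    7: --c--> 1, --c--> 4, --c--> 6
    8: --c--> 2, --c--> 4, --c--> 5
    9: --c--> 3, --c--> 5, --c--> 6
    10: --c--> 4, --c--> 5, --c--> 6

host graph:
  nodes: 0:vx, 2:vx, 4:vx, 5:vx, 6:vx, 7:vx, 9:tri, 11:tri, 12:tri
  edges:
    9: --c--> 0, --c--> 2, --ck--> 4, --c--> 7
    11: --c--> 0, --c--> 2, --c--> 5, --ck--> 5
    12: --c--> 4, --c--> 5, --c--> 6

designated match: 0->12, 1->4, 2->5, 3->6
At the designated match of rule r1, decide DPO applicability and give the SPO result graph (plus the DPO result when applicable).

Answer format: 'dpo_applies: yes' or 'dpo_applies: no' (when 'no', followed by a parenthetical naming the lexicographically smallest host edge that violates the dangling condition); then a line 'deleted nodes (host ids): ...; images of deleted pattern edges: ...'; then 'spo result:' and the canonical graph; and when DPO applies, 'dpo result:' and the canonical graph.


dpo_applies: yes
deleted nodes (host ids): 12; images of deleted pattern edges: (12,4,c); (12,5,c); (12,6,c)
spo result:
nodes: 0:vx, 2:vx, 4:vx, 5:vx, 6:vx, 7:vx, 9:tri, 11:tri, 13:vx, 14:vx, 15:vx, 16:tri, 17:tri, 18:tri, 19:tri
edges: (9,0,c); (9,2,c); (9,4,ck); (9,7,c); (11,0,c); (11,2,c); (11,5,c); (11,5,ck); (16,4,c); (16,13,c); (16,15,c); (17,5,c); (17,13,c); (17,14,c); (18,6,c); (18,14,c); (18,15,c); (19,13,c); (19,14,c); (19,15,c)
dpo result:
nodes: 0:vx, 2:vx, 4:vx, 5:vx, 6:vx, 7:vx, 9:tri, 11:tri, 13:vx, 14:vx, 15:vx, 16:tri, 17:tri, 18:tri, 19:tri
edges: (9,0,c); (9,2,c); (9,4,ck); (9,7,c); (11,0,c); (11,2,c); (11,5,c); (11,5,ck); (16,4,c); (16,13,c); (16,15,c); (17,5,c); (17,13,c); (17,14,c); (18,6,c); (18,14,c); (18,15,c); (19,13,c); (19,14,c); (19,15,c)
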